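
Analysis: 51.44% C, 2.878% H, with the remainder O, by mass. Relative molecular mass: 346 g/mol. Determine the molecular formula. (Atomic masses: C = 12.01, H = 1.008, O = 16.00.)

Assume 100 g: 51.44 g C, 2.878 g H, 45.682 g O.
Moles — C: 51.44 / 12.01 = 4.283 mol; H: 2.878 / 1.008 = 2.855 mol; O: 45.682 / 16.00 = 2.855 mol
Ratios (÷ 2.855): C 1.500, H 1.000, O 1.000
×2: C 3.00, H 2.00, O 2.00 → C3H2O2
Empirical-formula mass = 70.05 g/mol
n = 346 / 70.05 = 4.94 ≈ 5
Molecular formula = (C3H2O2)×5 = C15H10O10

C15H10O10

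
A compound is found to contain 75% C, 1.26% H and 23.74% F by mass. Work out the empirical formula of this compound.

C5HF

Assume 100 g: 75 g C, 1.26 g H, 23.74 g F.
Moles — C: 75 / 12.01 = 6.245 mol; H: 1.26 / 1.008 = 1.25 mol; F: 23.74 / 19.00 = 1.249 mol
Divide by the smallest (1.249 mol F): C 4.998, H 1.000, F 1.000
≈ 5:1:1 → C5HF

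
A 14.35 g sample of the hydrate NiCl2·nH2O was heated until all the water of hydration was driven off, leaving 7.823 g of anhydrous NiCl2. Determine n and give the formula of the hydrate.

Mass of water lost = 14.35 − 7.823 = 6.527 g → 6.527 / 18.02 = 0.3622 mol H2O
Molar mass of NiCl2 = 129.59 g/mol → mol NiCl2 = 7.823 / 129.59 = 0.06037
n = 0.3622 / 0.06037 = 6.00 ≈ 6 → NiCl2·6H2O

NiCl2·6H2O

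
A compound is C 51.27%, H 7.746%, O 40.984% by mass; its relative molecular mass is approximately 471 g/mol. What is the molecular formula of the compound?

C20H36O12

Assume 100 g: 51.27 g C, 7.746 g H, 40.984 g O.
C: 51.27 g ÷ 12.01 g/mol = 4.269 mol
H: 7.746 g ÷ 1.008 g/mol = 7.685 mol
O: 40.984 g ÷ 16.00 g/mol = 2.562 mol
Smallest is O at 2.562 mol; normalising gives C 1.667, H 3.000, O 1.000
Multiply by 3: C 5.00, H 9.00, O 3.00 → C5H9O3
Empirical-formula mass = 117.12 g/mol
n = 471 / 117.12 = 4.02 ≈ 4
Molecular formula = (C5H9O3)×4 = C20H36O12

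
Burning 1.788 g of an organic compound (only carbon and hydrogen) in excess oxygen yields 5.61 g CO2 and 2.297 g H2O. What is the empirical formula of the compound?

mol C = 5.61 / 44.01 = 0.1275; mass C = 0.1275 × 12.01 = 1.531 g
mol H = 2 × (2.297 / 18.02) = 0.2549; mass H = 0.2549 × 1.008 = 0.2570 g
Divide by the smallest (0.1275 mol C): C 1.000, H 2.000
Ratio ≈ 1:2, so the empirical formula is CH2

CH2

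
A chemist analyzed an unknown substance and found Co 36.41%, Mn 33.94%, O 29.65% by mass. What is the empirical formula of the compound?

Assume 100 g: 36.41 g Co, 33.94 g Mn, 29.65 g O.
Moles — Co: 36.41 / 58.93 = 0.6179 mol; Mn: 33.94 / 54.94 = 0.6178 mol; O: 29.65 / 16.00 = 1.853 mol
Ratios (÷ 0.6178): Co 1.000, Mn 1.000, O 3.000
Ratio ≈ 1:1:3, so the empirical formula is CoMnO3

CoMnO3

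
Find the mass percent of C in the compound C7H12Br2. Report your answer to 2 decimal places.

Molar mass = 7(12.01) + 12(1.008) + 2(79.90) = 255.966 g/mol
Mass of C per mole = 7 × 12.01 = 84.070 g
% C = 84.070 / 255.966 × 100 = 32.84%

32.84%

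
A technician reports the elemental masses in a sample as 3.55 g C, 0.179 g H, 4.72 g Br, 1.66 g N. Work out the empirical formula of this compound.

C5H3BrN2

Moles — C: 3.55 / 12.01 = 0.2956 mol; H: 0.179 / 1.008 = 0.1776 mol; Br: 4.72 / 79.90 = 0.05907 mol; N: 1.66 / 14.01 = 0.1185 mol
Smallest is Br at 0.05907 mol; normalising gives C 5.004, H 3.006, Br 1.000, N 2.006
≈ 5:3:1:2 → C5H3BrN2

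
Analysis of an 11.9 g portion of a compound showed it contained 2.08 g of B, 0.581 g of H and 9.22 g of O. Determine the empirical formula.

BH3O3

B: 2.08 g ÷ 10.81 g/mol = 0.1924 mol
H: 0.581 g ÷ 1.008 g/mol = 0.5764 mol
O: 9.22 g ÷ 16.00 g/mol = 0.5763 mol
Ratios (÷ 0.1924): B 1.000, H 2.996, O 2.995
→ BH3O3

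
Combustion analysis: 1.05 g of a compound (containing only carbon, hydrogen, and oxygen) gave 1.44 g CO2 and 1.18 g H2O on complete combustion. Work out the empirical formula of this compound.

CH4O

mol C = 1.44 / 44.01 = 0.03272; mass C = 0.03272 × 12.01 = 0.3930 g
mol H = 2 × (1.18 / 18.02) = 0.1310; mass H = 0.1310 × 1.008 = 0.1320 g
mass O = 1.05 − (0.5250) = 0.5250 g → mol O = 0.03281
Ratios (÷ 0.03272): C 1.000, H 4.003, O 1.003
Ratio ≈ 1:4:1, so the empirical formula is CH4O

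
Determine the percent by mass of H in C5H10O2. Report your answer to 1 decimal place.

Molar mass = 5(12.01) + 10(1.008) + 2(16.00) = 102.130 g/mol
Mass of H per mole = 10 × 1.008 = 10.080 g
% H = 10.080 / 102.130 × 100 = 9.9%

9.9%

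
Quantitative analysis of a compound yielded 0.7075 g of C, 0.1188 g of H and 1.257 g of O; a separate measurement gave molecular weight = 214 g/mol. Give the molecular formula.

Moles — C: 0.7075 / 12.01 = 0.05891 mol; H: 0.1188 / 1.008 = 0.1179 mol; O: 1.257 / 16.00 = 0.07856 mol
Smallest is C at 0.05891 mol; normalising gives C 1.000, H 2.001, O 1.334
Scaling by 3: C 3.00, H 6.00, O 4.00 → C3H6O4
Empirical-formula mass = 106.08 g/mol
n = 214 / 106.08 = 2.02 ≈ 2
Molecular formula = (C3H6O4)×2 = C6H12O8

C6H12O8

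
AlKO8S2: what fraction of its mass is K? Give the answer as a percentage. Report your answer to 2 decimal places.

Molar mass = 1(26.98) + 1(39.10) + 8(16.00) + 2(32.07) = 258.220 g/mol
Mass of K per mole = 1 × 39.10 = 39.100 g
% K = 39.100 / 258.220 × 100 = 15.14%

15.14%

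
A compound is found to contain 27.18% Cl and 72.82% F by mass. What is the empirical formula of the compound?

ClF5

Assume 100 g: 27.18 g Cl, 72.82 g F.
Cl: 27.18 g ÷ 35.45 g/mol = 0.7667 mol
F: 72.82 g ÷ 19.00 g/mol = 3.833 mol
Ratios (÷ 0.7667): Cl 1.000, F 4.999
→ ClF5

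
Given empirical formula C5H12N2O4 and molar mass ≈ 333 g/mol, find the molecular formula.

C10H24N4O8

Empirical-formula mass = 164.17 g/mol
n = 333 / 164.17 = 2.03 ≈ 2
Molecular formula = (C5H12N2O4)2 = C10H24N4O8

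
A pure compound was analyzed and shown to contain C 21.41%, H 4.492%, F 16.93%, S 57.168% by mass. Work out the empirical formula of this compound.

C2H5FS2

Assume 100 g: 21.41 g C, 4.492 g H, 16.93 g F, 57.168 g S.
n(C) = 21.41/12.01 = 1.783, n(H) = 4.492/1.008 = 4.456, n(F) = 16.93/19.00 = 0.8911, n(S) = 57.168/32.07 = 1.783
Smallest is F at 0.8911 mol; normalising gives C 2.001, H 5.001, F 1.000, S 2.001
≈ 2:5:1:2 → C2H5FS2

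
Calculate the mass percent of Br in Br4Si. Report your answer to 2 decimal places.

Molar mass = 4(79.90) + 1(28.09) = 347.690 g/mol
Mass of Br per mole = 4 × 79.90 = 319.600 g
% Br = 319.600 / 347.690 × 100 = 91.92%

91.92%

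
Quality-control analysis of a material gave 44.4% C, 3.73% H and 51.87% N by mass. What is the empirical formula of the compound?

CHN

Assume 100 g: 44.4 g C, 3.73 g H, 51.87 g N.
C: 44.4 g ÷ 12.01 g/mol = 3.697 mol
H: 3.73 g ÷ 1.008 g/mol = 3.7 mol
N: 51.87 g ÷ 14.01 g/mol = 3.702 mol
Smallest is C at 3.697 mol; normalising gives C 1.000, H 1.001, N 1.001
≈ 1:1:1 → CHN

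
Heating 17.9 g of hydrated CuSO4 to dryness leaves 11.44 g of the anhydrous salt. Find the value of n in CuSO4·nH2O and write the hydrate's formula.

Mass of water lost = 17.9 − 11.44 = 6.46 g → 6.46 / 18.02 = 0.3585 mol H2O
Molar mass of CuSO4 = 159.62 g/mol → mol CuSO4 = 11.44 / 159.62 = 0.07167
n = 0.3585 / 0.07167 = 5.00 ≈ 5 → CuSO4·5H2O

CuSO4·5H2O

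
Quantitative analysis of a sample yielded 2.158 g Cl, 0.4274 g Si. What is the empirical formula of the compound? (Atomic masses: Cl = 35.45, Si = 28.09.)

Cl4Si

Moles — Cl: 2.158 / 35.45 = 0.06087 mol; Si: 0.4274 / 28.09 = 0.01522 mol
Ratios (÷ 0.01522): Cl 4.001, Si 1.000
Ratio ≈ 4:1, so the empirical formula is Cl4Si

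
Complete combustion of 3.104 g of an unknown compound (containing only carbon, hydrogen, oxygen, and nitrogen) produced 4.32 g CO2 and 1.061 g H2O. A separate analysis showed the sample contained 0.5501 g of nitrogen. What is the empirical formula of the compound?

mol C = 4.32 / 44.01 = 0.09816; mass C = 0.09816 × 12.01 = 1.179 g
mol H = 2 × (1.061 / 18.02) = 0.1178; mass H = 0.1178 × 1.008 = 0.1187 g
mol N = 0.5501 / 14.01 = 0.03926
mass O = 3.104 − (1.848) = 1.256 g → mol O = 0.07852
Ratios (÷ 0.03926): C 2.500, H 2.999, N 1.000, O 2.000
Scaling by 2: C 5.00, H 6.00, N 2.00, O 4.00 → C5H6N2O4

C5H6N2O4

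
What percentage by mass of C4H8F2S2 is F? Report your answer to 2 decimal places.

24.01%

Molar mass = 4(12.01) + 8(1.008) + 2(19.00) + 2(32.07) = 158.244 g/mol
Mass of F per mole = 2 × 19.00 = 38.000 g
% F = 38.000 / 158.244 × 100 = 24.01%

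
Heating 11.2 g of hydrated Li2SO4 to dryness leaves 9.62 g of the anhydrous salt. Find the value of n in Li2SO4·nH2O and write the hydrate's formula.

Mass of water lost = 11.2 − 9.62 = 1.58 g → 1.58 / 18.02 = 0.08768 mol H2O
Molar mass of Li2SO4 = 109.95 g/mol → mol Li2SO4 = 9.62 / 109.95 = 0.08749
n = 0.08768 / 0.08749 = 1.00 ≈ 1 → Li2SO4·H2O

Li2SO4·H2O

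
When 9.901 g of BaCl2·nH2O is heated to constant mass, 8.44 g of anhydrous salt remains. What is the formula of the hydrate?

Mass of water lost = 9.901 − 8.44 = 1.461 g → 1.461 / 18.02 = 0.08108 mol H2O
Molar mass of BaCl2 = 208.23 g/mol → mol BaCl2 = 8.44 / 208.23 = 0.04053
n = 0.08108 / 0.04053 = 2.00 ≈ 2 → BaCl2·2H2O

BaCl2·2H2O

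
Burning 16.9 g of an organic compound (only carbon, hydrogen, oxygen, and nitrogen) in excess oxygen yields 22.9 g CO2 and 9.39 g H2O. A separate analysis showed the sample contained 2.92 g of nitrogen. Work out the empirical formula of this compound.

mol C = 22.9 / 44.01 = 0.5203; mass C = 0.5203 × 12.01 = 6.249 g
mol H = 2 × (9.39 / 18.02) = 1.042; mass H = 1.042 × 1.008 = 1.051 g
mol N = 2.92 / 14.01 = 0.2084
mass O = 16.9 − (10.22) = 6.680 g → mol O = 0.4175
Divide by the smallest (0.2084 mol N): C 2.497, H 5.000, N 1.000, O 2.003
×2: C 4.99, H 10.00, N 2.00, O 4.01 → C5H10N2O4

C5H10N2O4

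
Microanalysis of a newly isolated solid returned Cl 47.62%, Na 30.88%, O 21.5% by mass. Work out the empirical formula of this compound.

ClNaO

Assume 100 g: 47.62 g Cl, 30.88 g Na, 21.5 g O.
Moles — Cl: 47.62 / 35.45 = 1.343 mol; Na: 30.88 / 22.99 = 1.343 mol; O: 21.5 / 16.00 = 1.344 mol
Ratios (÷ 1.343): Cl 1.000, Na 1.000, O 1.000
Ratio ≈ 1:1:1, so the empirical formula is ClNaO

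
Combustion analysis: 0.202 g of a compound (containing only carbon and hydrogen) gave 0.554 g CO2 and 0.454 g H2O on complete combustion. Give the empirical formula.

mol C = 0.554 / 44.01 = 0.01259; mass C = 0.01259 × 12.01 = 0.1512 g
mol H = 2 × (0.454 / 18.02) = 0.05039; mass H = 0.05039 × 1.008 = 0.05079 g
Ratios (÷ 0.01259): C 1.000, H 4.003
Ratio ≈ 1:4, so the empirical formula is CH4

CH4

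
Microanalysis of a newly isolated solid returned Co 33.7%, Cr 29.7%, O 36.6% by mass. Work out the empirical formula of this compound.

Assume 100 g: 33.7 g Co, 29.7 g Cr, 36.6 g O.
Co: 33.7 g ÷ 58.93 g/mol = 0.5719 mol
Cr: 29.7 g ÷ 52.00 g/mol = 0.5712 mol
O: 36.6 g ÷ 16.00 g/mol = 2.288 mol
Ratios (÷ 0.5712): Co 1.001, Cr 1.000, O 4.005
→ CoCrO4

CoCrO4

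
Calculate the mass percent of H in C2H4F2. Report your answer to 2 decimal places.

6.10%

Molar mass = 2(12.01) + 4(1.008) + 2(19.00) = 66.052 g/mol
Mass of H per mole = 4 × 1.008 = 4.032 g
% H = 4.032 / 66.052 × 100 = 6.10%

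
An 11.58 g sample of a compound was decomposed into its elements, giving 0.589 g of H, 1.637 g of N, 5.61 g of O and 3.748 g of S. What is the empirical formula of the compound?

H5NO3S

H: 0.589 g ÷ 1.008 g/mol = 0.5843 mol
N: 1.637 g ÷ 14.01 g/mol = 0.1168 mol
O: 5.61 g ÷ 16.00 g/mol = 0.3506 mol
S: 3.748 g ÷ 32.07 g/mol = 0.1169 mol
Ratios (÷ 0.1168): H 5.001, N 1.000, O 3.001, S 1.000
≈ 5:1:3:1 → H5NO3S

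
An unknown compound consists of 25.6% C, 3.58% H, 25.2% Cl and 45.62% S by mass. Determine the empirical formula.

C3H5ClS2

Assume 100 g: 25.6 g C, 3.58 g H, 25.2 g Cl, 45.62 g S.
Moles — C: 25.6 / 12.01 = 2.132 mol; H: 3.58 / 1.008 = 3.552 mol; Cl: 25.2 / 35.45 = 0.7109 mol; S: 45.62 / 32.07 = 1.423 mol
Ratios (÷ 0.7109): C 2.999, H 4.996, Cl 1.000, S 2.001
→ C3H5ClS2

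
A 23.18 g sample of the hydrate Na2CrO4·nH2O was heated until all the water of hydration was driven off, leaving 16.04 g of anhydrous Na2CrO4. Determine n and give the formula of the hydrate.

Mass of water lost = 23.18 − 16.04 = 7.14 g → 7.14 / 18.02 = 0.3962 mol H2O
Molar mass of Na2CrO4 = 161.98 g/mol → mol Na2CrO4 = 16.04 / 161.98 = 0.09902
n = 0.3962 / 0.09902 = 4.00 ≈ 4 → Na2CrO4·4H2O

Na2CrO4·4H2O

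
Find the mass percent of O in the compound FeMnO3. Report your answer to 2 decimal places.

Molar mass = 1(55.85) + 1(54.94) + 3(16.00) = 158.790 g/mol
Mass of O per mole = 3 × 16.00 = 48.000 g
% O = 48.000 / 158.790 × 100 = 30.23%

30.23%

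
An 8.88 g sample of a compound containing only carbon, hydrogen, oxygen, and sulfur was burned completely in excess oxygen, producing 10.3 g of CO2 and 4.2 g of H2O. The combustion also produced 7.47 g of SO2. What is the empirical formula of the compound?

C2H4OS

mol C = 10.3 / 44.01 = 0.2340; mass C = 0.2340 × 12.01 = 2.811 g
mol H = 2 × (4.2 / 18.02) = 0.4661; mass H = 0.4661 × 1.008 = 0.4699 g
mol S = 7.47 / 64.07 = 0.1166; mass S = 3.739 g
mass O = 8.88 − (7.020) = 1.860 g → mol O = 0.1163
Ratios (÷ 0.1163): C 2.013, H 4.009, O 1.000, S 1.003
≈ 2:4:1:1 → C2H4OS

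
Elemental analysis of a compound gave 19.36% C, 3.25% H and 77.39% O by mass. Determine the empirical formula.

CH2O3

Assume 100 g: 19.36 g C, 3.25 g H, 77.39 g O.
C: 19.36 g ÷ 12.01 g/mol = 1.612 mol
H: 3.25 g ÷ 1.008 g/mol = 3.224 mol
O: 77.39 g ÷ 16.00 g/mol = 4.837 mol
Ratios (÷ 1.612): C 1.000, H 2.000, O 3.001
≈ 1:2:3 → CH2O3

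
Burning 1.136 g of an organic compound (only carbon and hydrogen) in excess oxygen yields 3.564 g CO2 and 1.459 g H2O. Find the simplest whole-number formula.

mol C = 3.564 / 44.01 = 0.08098; mass C = 0.08098 × 12.01 = 0.9726 g
mol H = 2 × (1.459 / 18.02) = 0.1619; mass H = 0.1619 × 1.008 = 0.1632 g
Smallest is C at 0.08098 mol; normalising gives C 1.000, H 2.000
→ CH2

CH2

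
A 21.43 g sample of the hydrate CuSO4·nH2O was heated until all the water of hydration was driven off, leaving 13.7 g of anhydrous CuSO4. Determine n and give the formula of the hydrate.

CuSO4·5H2O

Mass of water lost = 21.43 − 13.7 = 7.73 g → 7.73 / 18.02 = 0.429 mol H2O
Molar mass of CuSO4 = 159.62 g/mol → mol CuSO4 = 13.7 / 159.62 = 0.08583
n = 0.429 / 0.08583 = 5.00 ≈ 5 → CuSO4·5H2O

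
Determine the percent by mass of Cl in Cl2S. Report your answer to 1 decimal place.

Molar mass = 2(35.45) + 1(32.07) = 102.970 g/mol
Mass of Cl per mole = 2 × 35.45 = 70.900 g
% Cl = 70.900 / 102.970 × 100 = 68.9%

68.9%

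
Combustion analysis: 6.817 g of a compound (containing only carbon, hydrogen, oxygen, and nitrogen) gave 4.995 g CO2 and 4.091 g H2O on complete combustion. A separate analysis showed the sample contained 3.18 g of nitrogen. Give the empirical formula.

mol C = 4.995 / 44.01 = 0.1135; mass C = 0.1135 × 12.01 = 1.363 g
mol H = 2 × (4.091 / 18.02) = 0.4541; mass H = 0.4541 × 1.008 = 0.4577 g
mol N = 3.18 / 14.01 = 0.2270
mass O = 6.817 − (5.001) = 1.816 g → mol O = 0.1135
Ratios (÷ 0.1135): C 1.000, H 4.001, N 2.000, O 1.000
≈ 1:4:2:1 → CH4N2O

CH4N2O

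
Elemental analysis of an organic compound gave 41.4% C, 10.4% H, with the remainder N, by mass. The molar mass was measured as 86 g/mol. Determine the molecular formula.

Assume 100 g: 41.4 g C, 10.4 g H, 48.2 g N.
C: 41.4 g ÷ 12.01 g/mol = 3.447 mol
H: 10.4 g ÷ 1.008 g/mol = 10.32 mol
N: 48.2 g ÷ 14.01 g/mol = 3.44 mol
Divide by the smallest (3.44 mol N): C 1.002, H 2.999, N 1.000
≈ 1:3:1 → CH3N
Empirical-formula mass = 29.04 g/mol
n = 86 / 29.04 = 2.96 ≈ 3
Molecular formula = (CH3N)×3 = C3H9N3

C3H9N3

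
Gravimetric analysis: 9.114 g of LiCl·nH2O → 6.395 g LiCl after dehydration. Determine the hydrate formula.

LiCl·H2O

Mass of water lost = 9.114 − 6.395 = 2.719 g → 2.719 / 18.02 = 0.1509 mol H2O
Molar mass of LiCl = 42.39 g/mol → mol LiCl = 6.395 / 42.39 = 0.1509
n = 0.1509 / 0.1509 = 1.00 ≈ 1 → LiCl·H2O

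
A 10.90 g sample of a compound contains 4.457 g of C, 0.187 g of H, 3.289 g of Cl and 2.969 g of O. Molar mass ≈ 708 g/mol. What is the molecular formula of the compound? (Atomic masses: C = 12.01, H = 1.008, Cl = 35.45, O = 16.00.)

C: 4.457 g ÷ 12.01 g/mol = 0.3711 mol
H: 0.187 g ÷ 1.008 g/mol = 0.1855 mol
Cl: 3.289 g ÷ 35.45 g/mol = 0.09278 mol
O: 2.969 g ÷ 16.00 g/mol = 0.1856 mol
Divide by the smallest (0.09278 mol Cl): C 4.000, H 2.000, Cl 1.000, O 2.000
Ratio ≈ 4:2:1:2, so the empirical formula is C4H2ClO2
Empirical-formula mass = 117.51 g/mol
n = 708 / 117.51 = 6.03 ≈ 6
Molecular formula = (C4H2ClO2)×6 = C24H12Cl6O12

C24H12Cl6O12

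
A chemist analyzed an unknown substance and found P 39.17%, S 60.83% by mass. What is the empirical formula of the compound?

P2S3

Assume 100 g: 39.17 g P, 60.83 g S.
Moles — P: 39.17 / 30.97 = 1.265 mol; S: 60.83 / 32.07 = 1.897 mol
Ratios (÷ 1.265): P 1.000, S 1.500
Multiply by 2: P 2.00, S 3.00 → P2S3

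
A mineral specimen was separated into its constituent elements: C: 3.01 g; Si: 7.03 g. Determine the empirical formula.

CSi

C: 3.01 g ÷ 12.01 g/mol = 0.2506 mol
Si: 7.03 g ÷ 28.09 g/mol = 0.2503 mol
Ratios (÷ 0.2503): C 1.001, Si 1.000
Ratio ≈ 1:1, so the empirical formula is CSi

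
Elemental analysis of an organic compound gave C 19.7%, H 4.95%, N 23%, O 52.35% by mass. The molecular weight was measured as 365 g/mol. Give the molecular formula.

C6H18N6O12

Assume 100 g: 19.7 g C, 4.95 g H, 23 g N, 52.35 g O.
Moles — C: 19.7 / 12.01 = 1.64 mol; H: 4.95 / 1.008 = 4.911 mol; N: 23 / 14.01 = 1.642 mol; O: 52.35 / 16.00 = 3.272 mol
Ratios (÷ 1.64): C 1.000, H 2.994, N 1.001, O 1.995
→ CH3NO2
Empirical-formula mass = 61.04 g/mol
n = 365 / 61.04 = 5.98 ≈ 6
Molecular formula = (CH3NO2)×6 = C6H18N6O12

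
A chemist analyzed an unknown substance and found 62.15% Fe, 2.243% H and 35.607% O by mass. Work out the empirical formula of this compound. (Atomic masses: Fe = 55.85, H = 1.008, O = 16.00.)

FeH2O2

Assume 100 g: 62.15 g Fe, 2.243 g H, 35.607 g O.
Moles — Fe: 62.15 / 55.85 = 1.113 mol; H: 2.243 / 1.008 = 2.225 mol; O: 35.607 / 16.00 = 2.225 mol
Divide by the smallest (1.113 mol Fe): Fe 1.000, H 2.000, O 2.000
≈ 1:2:2 → FeH2O2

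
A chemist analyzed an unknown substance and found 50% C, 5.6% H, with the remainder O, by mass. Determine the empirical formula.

C3H4O2

Assume 100 g: 50 g C, 5.6 g H, 44.4 g O.
Moles — C: 50 / 12.01 = 4.163 mol; H: 5.6 / 1.008 = 5.556 mol; O: 44.4 / 16.00 = 2.775 mol
Divide by the smallest (2.775 mol O): C 1.500, H 2.002, O 1.000
×2: C 3.00, H 4.00, O 2.00 → C3H4O2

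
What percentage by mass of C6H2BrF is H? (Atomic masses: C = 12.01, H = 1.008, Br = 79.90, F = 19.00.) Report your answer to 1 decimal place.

Molar mass = 6(12.01) + 2(1.008) + 1(79.90) + 1(19.00) = 172.976 g/mol
Mass of H per mole = 2 × 1.008 = 2.016 g
% H = 2.016 / 172.976 × 100 = 1.2%

1.2%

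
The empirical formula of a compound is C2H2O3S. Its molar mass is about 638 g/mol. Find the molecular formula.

Empirical-formula mass = 106.11 g/mol
n = 638 / 106.11 = 6.01 ≈ 6
Molecular formula = (C2H2O3S)6 = C12H12O18S6

C12H12O18S6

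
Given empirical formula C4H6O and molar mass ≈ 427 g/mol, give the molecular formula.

C24H36O6

Empirical-formula mass = 70.09 g/mol
n = 427 / 70.09 = 6.09 ≈ 6
Molecular formula = (C4H6O)6 = C24H36O6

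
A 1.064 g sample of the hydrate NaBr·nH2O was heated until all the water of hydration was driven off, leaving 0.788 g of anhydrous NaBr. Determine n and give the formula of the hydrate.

NaBr·2H2O

Mass of water lost = 1.064 − 0.788 = 0.276 g → 0.276 / 18.02 = 0.01532 mol H2O
Molar mass of NaBr = 102.89 g/mol → mol NaBr = 0.788 / 102.89 = 0.007659
n = 0.01532 / 0.007659 = 2.00 ≈ 2 → NaBr·2H2O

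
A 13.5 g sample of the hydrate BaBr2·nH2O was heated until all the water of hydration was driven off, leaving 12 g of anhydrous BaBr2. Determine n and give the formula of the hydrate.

Mass of water lost = 13.5 − 12 = 1.5 g → 1.5 / 18.02 = 0.08324 mol H2O
Molar mass of BaBr2 = 297.13 g/mol → mol BaBr2 = 12 / 297.13 = 0.04039
n = 0.08324 / 0.04039 = 2.06 ≈ 2 → BaBr2·2H2O

BaBr2·2H2O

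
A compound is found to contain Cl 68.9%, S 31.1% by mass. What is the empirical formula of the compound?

Assume 100 g: 68.9 g Cl, 31.1 g S.
Cl: 68.9 g ÷ 35.45 g/mol = 1.944 mol
S: 31.1 g ÷ 32.07 g/mol = 0.9698 mol
Smallest is S at 0.9698 mol; normalising gives Cl 2.004, S 1.000
Ratio ≈ 2:1, so the empirical formula is Cl2S

Cl2S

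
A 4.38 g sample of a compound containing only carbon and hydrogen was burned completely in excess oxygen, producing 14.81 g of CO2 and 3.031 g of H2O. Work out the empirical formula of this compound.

mol C = 14.81 / 44.01 = 0.3365; mass C = 0.3365 × 12.01 = 4.042 g
mol H = 2 × (3.031 / 18.02) = 0.3364; mass H = 0.3364 × 1.008 = 0.3391 g
Ratios (÷ 0.3364): C 1.000, H 1.000
Ratio ≈ 1:1, so the empirical formula is CH

CH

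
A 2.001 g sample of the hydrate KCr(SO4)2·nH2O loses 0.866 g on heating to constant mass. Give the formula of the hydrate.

Mass of anhydrous KCr(SO4)2 = 2.001 − 0.866 = 1.135 g
mol H2O = 0.866 / 18.02 = 0.04806
Molar mass of KCr(SO4)2 = 283.24 g/mol → mol KCr(SO4)2 = 1.135 / 283.24 = 0.004007
n = 0.04806 / 0.004007 = 11.99 ≈ 12 → KCr(SO4)2·12H2O

KCr(SO4)2·12H2O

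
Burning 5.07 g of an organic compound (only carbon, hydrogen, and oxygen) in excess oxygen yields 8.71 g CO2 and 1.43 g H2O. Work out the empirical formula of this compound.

mol C = 8.71 / 44.01 = 0.1979; mass C = 0.1979 × 12.01 = 2.377 g
mol H = 2 × (1.43 / 18.02) = 0.1587; mass H = 0.1587 × 1.008 = 0.1600 g
mass O = 5.07 − (2.537) = 2.533 g → mol O = 0.1583
Divide by the smallest (0.1583 mol O): C 1.250, H 1.002, O 1.000
×4: C 5.00, H 4.01, O 4.00 → C5H4O4

C5H4O4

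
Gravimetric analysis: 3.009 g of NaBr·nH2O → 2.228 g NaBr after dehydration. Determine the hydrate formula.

NaBr·2H2O

Mass of water lost = 3.009 − 2.228 = 0.781 g → 0.781 / 18.02 = 0.04334 mol H2O
Molar mass of NaBr = 102.89 g/mol → mol NaBr = 2.228 / 102.89 = 0.02165
n = 0.04334 / 0.02165 = 2.00 ≈ 2 → NaBr·2H2O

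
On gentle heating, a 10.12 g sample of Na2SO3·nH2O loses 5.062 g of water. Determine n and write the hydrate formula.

Na2SO3·7H2O

Mass of anhydrous Na2SO3 = 10.12 − 5.062 = 5.058 g
mol H2O = 5.062 / 18.02 = 0.2809
Molar mass of Na2SO3 = 126.05 g/mol → mol Na2SO3 = 5.058 / 126.05 = 0.04013
n = 0.2809 / 0.04013 = 7.00 ≈ 7 → Na2SO3·7H2O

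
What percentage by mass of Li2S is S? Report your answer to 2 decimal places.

Molar mass = 2(6.94) + 1(32.07) = 45.950 g/mol
Mass of S per mole = 1 × 32.07 = 32.070 g
% S = 32.070 / 45.950 × 100 = 69.79%

69.79%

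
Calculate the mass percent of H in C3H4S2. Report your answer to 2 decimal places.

3.87%

Molar mass = 3(12.01) + 4(1.008) + 2(32.07) = 104.202 g/mol
Mass of H per mole = 4 × 1.008 = 4.032 g
% H = 4.032 / 104.202 × 100 = 3.87%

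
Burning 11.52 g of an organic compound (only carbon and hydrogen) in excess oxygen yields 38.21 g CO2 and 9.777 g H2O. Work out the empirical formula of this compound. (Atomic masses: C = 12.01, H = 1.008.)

C4H5

mol C = 38.21 / 44.01 = 0.8682; mass C = 0.8682 × 12.01 = 10.43 g
mol H = 2 × (9.777 / 18.02) = 1.085; mass H = 1.085 × 1.008 = 1.094 g
Ratios (÷ 0.8682): C 1.000, H 1.250
×4: C 4.00, H 5.00 → C4H5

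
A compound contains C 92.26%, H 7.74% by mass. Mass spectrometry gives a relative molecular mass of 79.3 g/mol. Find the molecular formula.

C6H6

Assume 100 g: 92.26 g C, 7.74 g H.
n(C) = 92.26/12.01 = 7.682, n(H) = 7.74/1.008 = 7.679
Ratios (÷ 7.679): C 1.000, H 1.000
≈ 1:1 → CH
Empirical-formula mass = 13.02 g/mol
n = 79.3 / 13.02 = 6.09 ≈ 6
Molecular formula = (CH)×6 = C6H6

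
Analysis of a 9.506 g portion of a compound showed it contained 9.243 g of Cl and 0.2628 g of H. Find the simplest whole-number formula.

n(Cl) = 9.243/35.45 = 0.2607, n(H) = 0.2628/1.008 = 0.2607
Divide by the smallest (0.2607 mol H): Cl 1.000, H 1.000
≈ 1:1 → ClH

ClH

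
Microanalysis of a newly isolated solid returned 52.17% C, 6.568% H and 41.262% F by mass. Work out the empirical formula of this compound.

C2H3F

Assume 100 g: 52.17 g C, 6.568 g H, 41.262 g F.
n(C) = 52.17/12.01 = 4.344, n(H) = 6.568/1.008 = 6.516, n(F) = 41.262/19.00 = 2.172
Smallest is F at 2.172 mol; normalising gives C 2.000, H 3.000, F 1.000
Ratio ≈ 2:3:1, so the empirical formula is C2H3F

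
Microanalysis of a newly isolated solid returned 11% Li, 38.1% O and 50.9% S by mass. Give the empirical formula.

Li2O3S2

Assume 100 g: 11 g Li, 38.1 g O, 50.9 g S.
Moles — Li: 11 / 6.94 = 1.585 mol; O: 38.1 / 16.00 = 2.381 mol; S: 50.9 / 32.07 = 1.587 mol
Divide by the smallest (1.585 mol Li): Li 1.000, O 1.502, S 1.001
×2: Li 2.00, O 3.00, S 2.00 → Li2O3S2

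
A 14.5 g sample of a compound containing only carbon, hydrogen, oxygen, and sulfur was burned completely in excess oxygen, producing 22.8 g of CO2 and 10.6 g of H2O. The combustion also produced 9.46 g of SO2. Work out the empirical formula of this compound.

mol C = 22.8 / 44.01 = 0.5181; mass C = 0.5181 × 12.01 = 6.222 g
mol H = 2 × (10.6 / 18.02) = 1.176; mass H = 1.176 × 1.008 = 1.186 g
mol S = 9.46 / 64.07 = 0.1477; mass S = 4.735 g
mass O = 14.5 − (12.14) = 2.357 g → mol O = 0.1473
Divide by the smallest (0.1473 mol O): C 3.517, H 7.986, O 1.000, S 1.002
Multiply by 2: C 7.03, H 15.97, O 2.00, S 2.00 → C7H16O2S2

C7H16O2S2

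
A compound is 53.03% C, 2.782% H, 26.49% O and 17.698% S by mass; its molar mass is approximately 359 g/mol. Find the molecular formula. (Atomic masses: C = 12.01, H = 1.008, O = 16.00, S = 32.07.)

Assume 100 g: 53.03 g C, 2.782 g H, 26.49 g O, 17.698 g S.
n(C) = 53.03/12.01 = 4.415, n(H) = 2.782/1.008 = 2.76, n(O) = 26.49/16.00 = 1.656, n(S) = 17.698/32.07 = 0.5519
Divide by the smallest (0.5519 mol S): C 8.001, H 5.001, O 3.000, S 1.000
→ C8H5O3S
Empirical-formula mass = 181.19 g/mol
n = 359 / 181.19 = 1.98 ≈ 2
Molecular formula = (C8H5O3S)×2 = C16H10O6S2

C16H10O6S2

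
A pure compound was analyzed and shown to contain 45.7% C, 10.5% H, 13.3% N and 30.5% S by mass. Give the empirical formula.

C4H11NS

Assume 100 g: 45.7 g C, 10.5 g H, 13.3 g N, 30.5 g S.
n(C) = 45.7/12.01 = 3.805, n(H) = 10.5/1.008 = 10.42, n(N) = 13.3/14.01 = 0.9493, n(S) = 30.5/32.07 = 0.951
Smallest is N at 0.9493 mol; normalising gives C 4.008, H 10.973, N 1.000, S 1.002
≈ 4:11:1:1 → C4H11NS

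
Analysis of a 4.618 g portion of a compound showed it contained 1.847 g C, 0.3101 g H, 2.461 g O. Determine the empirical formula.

Moles — C: 1.847 / 12.01 = 0.1538 mol; H: 0.3101 / 1.008 = 0.3076 mol; O: 2.461 / 16.00 = 0.1538 mol
Smallest is C at 0.1538 mol; normalising gives C 1.000, H 2.000, O 1.000
≈ 1:2:1 → CH2O

CH2O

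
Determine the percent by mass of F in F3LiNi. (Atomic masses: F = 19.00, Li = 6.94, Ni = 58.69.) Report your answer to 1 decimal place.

46.5%

Molar mass = 3(19.00) + 1(6.94) + 1(58.69) = 122.630 g/mol
Mass of F per mole = 3 × 19.00 = 57.000 g
% F = 57.000 / 122.630 × 100 = 46.5%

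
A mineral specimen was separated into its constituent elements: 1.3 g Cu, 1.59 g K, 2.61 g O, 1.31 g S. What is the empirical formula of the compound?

n(Cu) = 1.3/63.55 = 0.02046, n(K) = 1.59/39.10 = 0.04066, n(O) = 2.61/16.00 = 0.1631, n(S) = 1.31/32.07 = 0.04085
Smallest is Cu at 0.02046 mol; normalising gives Cu 1.000, K 1.988, O 7.974, S 1.997
→ CuK2O8S2

CuK2O8S2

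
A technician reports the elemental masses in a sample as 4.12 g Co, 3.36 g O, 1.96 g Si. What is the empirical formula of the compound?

Moles — Co: 4.12 / 58.93 = 0.06991 mol; O: 3.36 / 16.00 = 0.21 mol; Si: 1.96 / 28.09 = 0.06978 mol
Smallest is Si at 0.06978 mol; normalising gives Co 1.002, O 3.010, Si 1.000
Ratio ≈ 1:3:1, so the empirical formula is CoO3Si

CoO3Si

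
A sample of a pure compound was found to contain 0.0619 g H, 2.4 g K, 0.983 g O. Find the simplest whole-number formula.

HKO

Moles — H: 0.0619 / 1.008 = 0.06141 mol; K: 2.4 / 39.10 = 0.06138 mol; O: 0.983 / 16.00 = 0.06144 mol
Smallest is K at 0.06138 mol; normalising gives H 1.000, K 1.000, O 1.001
Ratio ≈ 1:1:1, so the empirical formula is HKO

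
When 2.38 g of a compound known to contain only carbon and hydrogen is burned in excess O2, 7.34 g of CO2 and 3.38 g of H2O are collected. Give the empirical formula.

C4H9

mol C = 7.34 / 44.01 = 0.1668; mass C = 0.1668 × 12.01 = 2.003 g
mol H = 2 × (3.38 / 18.02) = 0.3751; mass H = 0.3751 × 1.008 = 0.3781 g
Divide by the smallest (0.1668 mol C): C 1.000, H 2.249
Scaling by 4: C 4.00, H 9.00 → C4H9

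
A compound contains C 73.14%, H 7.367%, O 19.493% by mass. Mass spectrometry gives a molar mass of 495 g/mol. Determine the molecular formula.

Assume 100 g: 73.14 g C, 7.367 g H, 19.493 g O.
Moles — C: 73.14 / 12.01 = 6.09 mol; H: 7.367 / 1.008 = 7.309 mol; O: 19.493 / 16.00 = 1.218 mol
Divide by the smallest (1.218 mol O): C 4.999, H 5.999, O 1.000
Ratio ≈ 5:6:1, so the empirical formula is C5H6O
Empirical-formula mass = 82.10 g/mol
n = 495 / 82.10 = 6.03 ≈ 6
Molecular formula = (C5H6O)×6 = C30H36O6

C30H36O6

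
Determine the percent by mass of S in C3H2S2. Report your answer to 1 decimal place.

62.8%

Molar mass = 3(12.01) + 2(1.008) + 2(32.07) = 102.186 g/mol
Mass of S per mole = 2 × 32.07 = 64.140 g
% S = 64.140 / 102.186 × 100 = 62.8%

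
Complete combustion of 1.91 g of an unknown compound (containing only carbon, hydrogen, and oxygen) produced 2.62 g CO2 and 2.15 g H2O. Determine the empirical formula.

CH4O

mol C = 2.62 / 44.01 = 0.05953; mass C = 0.05953 × 12.01 = 0.7150 g
mol H = 2 × (2.15 / 18.02) = 0.2386; mass H = 0.2386 × 1.008 = 0.2405 g
mass O = 1.91 − (0.9555) = 0.9545 g → mol O = 0.05966
Ratios (÷ 0.05953): C 1.000, H 4.008, O 1.002
→ CH4O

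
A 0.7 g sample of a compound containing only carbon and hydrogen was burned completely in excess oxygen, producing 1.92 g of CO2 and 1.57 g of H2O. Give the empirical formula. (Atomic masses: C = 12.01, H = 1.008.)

mol C = 1.92 / 44.01 = 0.04363; mass C = 0.04363 × 12.01 = 0.5240 g
mol H = 2 × (1.57 / 18.02) = 0.1743; mass H = 0.1743 × 1.008 = 0.1756 g
Divide by the smallest (0.04363 mol C): C 1.000, H 3.994
≈ 1:4 → CH4

CH4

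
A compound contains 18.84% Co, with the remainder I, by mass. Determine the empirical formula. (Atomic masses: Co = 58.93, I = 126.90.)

CoI2

Assume 100 g: 18.84 g Co, 81.16 g I.
Moles — Co: 18.84 / 58.93 = 0.3197 mol; I: 81.16 / 126.90 = 0.6396 mol
Divide by the smallest (0.3197 mol Co): Co 1.000, I 2.000
Ratio ≈ 1:2, so the empirical formula is CoI2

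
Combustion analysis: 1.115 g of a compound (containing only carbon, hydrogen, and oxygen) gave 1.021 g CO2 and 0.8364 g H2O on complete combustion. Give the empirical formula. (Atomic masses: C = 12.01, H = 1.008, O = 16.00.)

mol C = 1.021 / 44.01 = 0.02320; mass C = 0.02320 × 12.01 = 0.2786 g
mol H = 2 × (0.8364 / 18.02) = 0.09283; mass H = 0.09283 × 1.008 = 0.09357 g
mass O = 1.115 − (0.3722) = 0.7428 g → mol O = 0.04643
Ratios (÷ 0.0232): C 1.000, H 4.001, O 2.001
Ratio ≈ 1:4:2, so the empirical formula is CH4O2

CH4O2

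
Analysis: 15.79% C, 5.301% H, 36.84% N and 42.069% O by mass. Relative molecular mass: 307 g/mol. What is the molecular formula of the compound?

C4H16N8O8

Assume 100 g: 15.79 g C, 5.301 g H, 36.84 g N, 42.069 g O.
Moles — C: 15.79 / 12.01 = 1.315 mol; H: 5.301 / 1.008 = 5.259 mol; N: 36.84 / 14.01 = 2.63 mol; O: 42.069 / 16.00 = 2.629 mol
Divide by the smallest (1.315 mol C): C 1.000, H 4.000, N 2.000, O 2.000
→ CH4N2O2
Empirical-formula mass = 76.06 g/mol
n = 307 / 76.06 = 4.04 ≈ 4
Molecular formula = (CH4N2O2)×4 = C4H16N8O8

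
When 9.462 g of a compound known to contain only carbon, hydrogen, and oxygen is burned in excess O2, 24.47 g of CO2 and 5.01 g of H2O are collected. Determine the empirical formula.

C4H4O

mol C = 24.47 / 44.01 = 0.5560; mass C = 0.5560 × 12.01 = 6.678 g
mol H = 2 × (5.01 / 18.02) = 0.5560; mass H = 0.5560 × 1.008 = 0.5605 g
mass O = 9.462 − (7.238) = 2.224 g → mol O = 0.1390
Ratios (÷ 0.139): C 4.000, H 4.001, O 1.000
Ratio ≈ 4:4:1, so the empirical formula is C4H4O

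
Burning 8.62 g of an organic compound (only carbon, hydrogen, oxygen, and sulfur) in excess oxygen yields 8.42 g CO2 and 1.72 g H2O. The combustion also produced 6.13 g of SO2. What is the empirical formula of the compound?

C2H2O2S

mol C = 8.42 / 44.01 = 0.1913; mass C = 0.1913 × 12.01 = 2.298 g
mol H = 2 × (1.72 / 18.02) = 0.1909; mass H = 0.1909 × 1.008 = 0.1924 g
mol S = 6.13 / 64.07 = 0.09568; mass S = 3.068 g
mass O = 8.62 − (5.559) = 3.061 g → mol O = 0.1913
Divide by the smallest (0.09568 mol S): C 2.000, H 1.995, O 2.000, S 1.000
Ratio ≈ 2:2:2:1, so the empirical formula is C2H2O2S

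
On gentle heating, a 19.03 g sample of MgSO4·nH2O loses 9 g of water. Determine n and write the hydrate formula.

Mass of anhydrous MgSO4 = 19.03 − 9 = 10.03 g
mol H2O = 9 / 18.02 = 0.4994
Molar mass of MgSO4 = 120.38 g/mol → mol MgSO4 = 10.03 / 120.38 = 0.08332
n = 0.4994 / 0.08332 = 5.99 ≈ 6 → MgSO4·6H2O

MgSO4·6H2O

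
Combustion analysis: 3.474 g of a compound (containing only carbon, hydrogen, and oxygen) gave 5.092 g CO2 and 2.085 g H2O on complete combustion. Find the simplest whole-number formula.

mol C = 5.092 / 44.01 = 0.1157; mass C = 0.1157 × 12.01 = 1.390 g
mol H = 2 × (2.085 / 18.02) = 0.2314; mass H = 0.2314 × 1.008 = 0.2333 g
mass O = 3.474 − (1.623) = 1.851 g → mol O = 0.1157
Smallest is O at 0.1157 mol; normalising gives C 1.000, H 2.000, O 1.000
≈ 1:2:1 → CH2O

CH2O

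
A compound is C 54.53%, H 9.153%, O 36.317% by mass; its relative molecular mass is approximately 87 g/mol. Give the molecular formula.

C4H8O2

Assume 100 g: 54.53 g C, 9.153 g H, 36.317 g O.
n(C) = 54.53/12.01 = 4.54, n(H) = 9.153/1.008 = 9.08, n(O) = 36.317/16.00 = 2.27
Smallest is O at 2.27 mol; normalising gives C 2.000, H 4.000, O 1.000
→ C2H4O
Empirical-formula mass = 44.05 g/mol
n = 87 / 44.05 = 1.97 ≈ 2
Molecular formula = (C2H4O)×2 = C4H8O2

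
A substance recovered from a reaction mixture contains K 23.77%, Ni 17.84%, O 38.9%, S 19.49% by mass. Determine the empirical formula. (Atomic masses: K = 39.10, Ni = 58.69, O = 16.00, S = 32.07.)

Assume 100 g: 23.77 g K, 17.84 g Ni, 38.9 g O, 19.49 g S.
n(K) = 23.77/39.10 = 0.6079, n(Ni) = 17.84/58.69 = 0.304, n(O) = 38.9/16.00 = 2.431, n(S) = 19.49/32.07 = 0.6077
Smallest is Ni at 0.304 mol; normalising gives K 2.000, Ni 1.000, O 7.998, S 1.999
→ K2NiO8S2

K2NiO8S2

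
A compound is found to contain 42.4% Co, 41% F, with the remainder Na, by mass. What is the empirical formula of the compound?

CoF3Na

Assume 100 g: 42.4 g Co, 41 g F, 16.6 g Na.
Moles — Co: 42.4 / 58.93 = 0.7195 mol; F: 41 / 19.00 = 2.158 mol; Na: 16.6 / 22.99 = 0.7221 mol
Divide by the smallest (0.7195 mol Co): Co 1.000, F 2.999, Na 1.004
→ CoF3Na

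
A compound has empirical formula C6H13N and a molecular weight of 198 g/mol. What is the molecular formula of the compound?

C12H26N2

Empirical-formula mass = 99.17 g/mol
n = 198 / 99.17 = 2.00 ≈ 2
Molecular formula = (C6H13N)2 = C12H26N2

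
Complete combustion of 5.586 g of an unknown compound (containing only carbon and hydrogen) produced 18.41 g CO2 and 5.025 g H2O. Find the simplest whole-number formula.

mol C = 18.41 / 44.01 = 0.4183; mass C = 0.4183 × 12.01 = 5.024 g
mol H = 2 × (5.025 / 18.02) = 0.5577; mass H = 0.5577 × 1.008 = 0.5622 g
Smallest is C at 0.4183 mol; normalising gives C 1.000, H 1.333
×3: C 3.00, H 4.00 → C3H4

C3H4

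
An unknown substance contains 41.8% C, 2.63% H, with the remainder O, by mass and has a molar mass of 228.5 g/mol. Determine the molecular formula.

C8H6O8

Assume 100 g: 41.8 g C, 2.63 g H, 55.57 g O.
Moles — C: 41.8 / 12.01 = 3.48 mol; H: 2.63 / 1.008 = 2.609 mol; O: 55.57 / 16.00 = 3.473 mol
Divide by the smallest (2.609 mol H): C 1.334, H 1.000, O 1.331
×3: C 4.00, H 3.00, O 3.99 → C4H3O4
Empirical-formula mass = 115.06 g/mol
n = 228.5 / 115.06 = 1.99 ≈ 2
Molecular formula = (C4H3O4)×2 = C8H6O8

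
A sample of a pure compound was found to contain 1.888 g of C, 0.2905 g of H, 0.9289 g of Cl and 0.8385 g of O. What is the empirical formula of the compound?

Moles — C: 1.888 / 12.01 = 0.1572 mol; H: 0.2905 / 1.008 = 0.2882 mol; Cl: 0.9289 / 35.45 = 0.0262 mol; O: 0.8385 / 16.00 = 0.05241 mol
Divide by the smallest (0.0262 mol Cl): C 5.999, H 10.998, Cl 1.000, O 2.000
Ratio ≈ 6:11:1:2, so the empirical formula is C6H11ClO2

C6H11ClO2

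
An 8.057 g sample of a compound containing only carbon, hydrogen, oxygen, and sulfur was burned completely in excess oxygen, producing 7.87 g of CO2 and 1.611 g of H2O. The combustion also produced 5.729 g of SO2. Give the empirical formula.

mol C = 7.87 / 44.01 = 0.1788; mass C = 0.1788 × 12.01 = 2.148 g
mol H = 2 × (1.611 / 18.02) = 0.1788; mass H = 0.1788 × 1.008 = 0.1802 g
mol S = 5.729 / 64.07 = 0.08942; mass S = 2.868 g
mass O = 8.057 − (5.196) = 2.861 g → mol O = 0.1788
Smallest is S at 0.08942 mol; normalising gives C 2.000, H 2.000, O 2.000, S 1.000
Ratio ≈ 2:2:2:1, so the empirical formula is C2H2O2S

C2H2O2S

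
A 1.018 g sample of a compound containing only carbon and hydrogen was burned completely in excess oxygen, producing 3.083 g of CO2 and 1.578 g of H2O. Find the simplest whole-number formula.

C2H5

mol C = 3.083 / 44.01 = 0.07005; mass C = 0.07005 × 12.01 = 0.8413 g
mol H = 2 × (1.578 / 18.02) = 0.1751; mass H = 0.1751 × 1.008 = 0.1765 g
Smallest is C at 0.07005 mol; normalising gives C 1.000, H 2.500
×2: C 2.00, H 5.00 → C2H5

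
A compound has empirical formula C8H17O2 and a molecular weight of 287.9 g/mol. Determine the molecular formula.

Empirical-formula mass = 145.22 g/mol
n = 287.9 / 145.22 = 1.98 ≈ 2
Molecular formula = (C8H17O2)2 = C16H34O4

C16H34O4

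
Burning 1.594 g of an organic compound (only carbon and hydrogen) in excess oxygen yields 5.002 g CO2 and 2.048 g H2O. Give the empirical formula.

CH2

mol C = 5.002 / 44.01 = 0.1137; mass C = 0.1137 × 12.01 = 1.365 g
mol H = 2 × (2.048 / 18.02) = 0.2273; mass H = 0.2273 × 1.008 = 0.2291 g
Ratios (÷ 0.1137): C 1.000, H 2.000
→ CH2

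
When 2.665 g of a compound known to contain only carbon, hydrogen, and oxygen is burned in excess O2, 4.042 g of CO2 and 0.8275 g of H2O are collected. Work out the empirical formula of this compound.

CHO

mol C = 4.042 / 44.01 = 0.09184; mass C = 0.09184 × 12.01 = 1.103 g
mol H = 2 × (0.8275 / 18.02) = 0.09184; mass H = 0.09184 × 1.008 = 0.09258 g
mass O = 2.665 − (1.196) = 1.469 g → mol O = 0.09184
Smallest is O at 0.09184 mol; normalising gives C 1.000, H 1.000, O 1.000
→ CHO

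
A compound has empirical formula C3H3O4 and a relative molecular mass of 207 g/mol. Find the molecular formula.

Empirical-formula mass = 103.05 g/mol
n = 207 / 103.05 = 2.01 ≈ 2
Molecular formula = (C3H3O4)2 = C6H6O8

C6H6O8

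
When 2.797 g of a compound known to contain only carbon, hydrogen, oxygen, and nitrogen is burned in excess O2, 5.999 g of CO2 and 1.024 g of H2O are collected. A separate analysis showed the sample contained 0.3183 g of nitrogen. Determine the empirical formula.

mol C = 5.999 / 44.01 = 0.1363; mass C = 0.1363 × 12.01 = 1.637 g
mol H = 2 × (1.024 / 18.02) = 0.1137; mass H = 0.1137 × 1.008 = 0.1146 g
mol N = 0.3183 / 14.01 = 0.02272
mass O = 2.797 − (2.070) = 0.7271 g → mol O = 0.04544
Divide by the smallest (0.02272 mol N): C 6.000, H 5.002, N 1.000, O 2.000
→ C6H5NO2

C6H5NO2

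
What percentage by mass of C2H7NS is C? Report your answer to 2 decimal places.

31.13%

Molar mass = 2(12.01) + 7(1.008) + 1(14.01) + 1(32.07) = 77.156 g/mol
Mass of C per mole = 2 × 12.01 = 24.020 g
% C = 24.020 / 77.156 × 100 = 31.13%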